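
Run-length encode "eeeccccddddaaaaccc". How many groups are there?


Input: eeeccccddddaaaaccc
Scanning for consecutive runs:
  Group 1: 'e' x 3 (positions 0-2)
  Group 2: 'c' x 4 (positions 3-6)
  Group 3: 'd' x 4 (positions 7-10)
  Group 4: 'a' x 4 (positions 11-14)
  Group 5: 'c' x 3 (positions 15-17)
Total groups: 5

5


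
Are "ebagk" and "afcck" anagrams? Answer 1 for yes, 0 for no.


Strings: "ebagk", "afcck"
Sorted first:  abegk
Sorted second: accfk
Differ at position 1: 'b' vs 'c' => not anagrams

0


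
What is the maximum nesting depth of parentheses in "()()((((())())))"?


Input: "()()((((())())))"
Tracking depth:
  Position 0 '(': depth becomes 1
  Position 1 ')': depth becomes 0
  Position 2 '(': depth becomes 1
  Position 3 ')': depth becomes 0
  Position 4 '(': depth becomes 1
  Position 5 '(': depth becomes 2
  Position 6 '(': depth becomes 3
  Position 7 '(': depth becomes 4
  Position 8 '(': depth becomes 5
  Position 9 ')': depth becomes 4
  Position 10 ')': depth becomes 3
  Position 11 '(': depth becomes 4
  Position 12 ')': depth becomes 3
  Position 13 ')': depth becomes 2
  Position 14 ')': depth becomes 1
  Position 15 ')': depth becomes 0
Maximum depth reached: 5

5


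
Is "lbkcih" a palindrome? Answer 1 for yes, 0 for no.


Input: lbkcih
Reversed: hickbl
  Compare pos 0 ('l') with pos 5 ('h'): MISMATCH
  Compare pos 1 ('b') with pos 4 ('i'): MISMATCH
  Compare pos 2 ('k') with pos 3 ('c'): MISMATCH
Result: not a palindrome

0


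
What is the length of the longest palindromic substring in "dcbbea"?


Input: "dcbbea"
Checking substrings for palindromes:
  [2:4] "bb" (len 2) => palindrome
Longest palindromic substring: "bb" with length 2

2


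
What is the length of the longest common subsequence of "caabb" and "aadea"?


LCS of "caabb" and "aadea"
DP table:
           a    a    d    e    a
      0    0    0    0    0    0
  c   0    0    0    0    0    0
  a   0    1    1    1    1    1
  a   0    1    2    2    2    2
  b   0    1    2    2    2    2
  b   0    1    2    2    2    2
LCS length = dp[5][5] = 2

2


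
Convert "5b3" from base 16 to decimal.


Input: "5b3" in base 16
Positional expansion:
  Digit '5' (value 5) x 16^2 = 1280
  Digit 'b' (value 11) x 16^1 = 176
  Digit '3' (value 3) x 16^0 = 3
Sum = 1459

1459


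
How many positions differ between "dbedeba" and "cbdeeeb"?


Comparing "dbedeba" and "cbdeeeb" position by position:
  Position 0: 'd' vs 'c' => DIFFER
  Position 1: 'b' vs 'b' => same
  Position 2: 'e' vs 'd' => DIFFER
  Position 3: 'd' vs 'e' => DIFFER
  Position 4: 'e' vs 'e' => same
  Position 5: 'b' vs 'e' => DIFFER
  Position 6: 'a' vs 'b' => DIFFER
Positions that differ: 5

5


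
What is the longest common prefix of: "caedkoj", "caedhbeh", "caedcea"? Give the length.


Words: caedkoj, caedhbeh, caedcea
  Position 0: all 'c' => match
  Position 1: all 'a' => match
  Position 2: all 'e' => match
  Position 3: all 'd' => match
  Position 4: ('k', 'h', 'c') => mismatch, stop
LCP = "caed" (length 4)

4


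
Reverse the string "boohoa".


Input: boohoa
Reading characters right to left:
  Position 5: 'a'
  Position 4: 'o'
  Position 3: 'h'
  Position 2: 'o'
  Position 1: 'o'
  Position 0: 'b'
Reversed: aohoob

aohoob


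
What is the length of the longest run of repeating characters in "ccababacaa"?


Input: "ccababacaa"
Scanning for longest run:
  Position 1 ('c'): continues run of 'c', length=2
  Position 2 ('a'): new char, reset run to 1
  Position 3 ('b'): new char, reset run to 1
  Position 4 ('a'): new char, reset run to 1
  Position 5 ('b'): new char, reset run to 1
  Position 6 ('a'): new char, reset run to 1
  Position 7 ('c'): new char, reset run to 1
  Position 8 ('a'): new char, reset run to 1
  Position 9 ('a'): continues run of 'a', length=2
Longest run: 'c' with length 2

2


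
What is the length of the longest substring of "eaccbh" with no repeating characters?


Input: "eaccbh"
Sliding window (track last position of each char):
  Position 0 ('e'): window [0,0] length 1 -- new best
  Position 1 ('a'): window [0,1] length 2 -- new best
  Position 2 ('c'): window [0,2] length 3 -- new best
  Position 3 ('c'): repeat (last at 2), move window start to 3
  Position 3 ('c'): window [3,3] length 1
  Position 4 ('b'): window [3,4] length 2
  Position 5 ('h'): window [3,5] length 3
Longest substring with no repeats: "eac" with length 3

3


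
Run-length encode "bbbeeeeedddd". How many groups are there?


Input: bbbeeeeedddd
Scanning for consecutive runs:
  Group 1: 'b' x 3 (positions 0-2)
  Group 2: 'e' x 5 (positions 3-7)
  Group 3: 'd' x 4 (positions 8-11)
Total groups: 3

3


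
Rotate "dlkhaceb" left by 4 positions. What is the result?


Input: "dlkhaceb", rotate left by 4
First 4 characters: "dlkh"
Remaining characters: "aceb"
Concatenate remaining + first: "aceb" + "dlkh" = "acebdlkh"

acebdlkh


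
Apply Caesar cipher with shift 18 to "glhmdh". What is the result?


Caesar cipher: shift "glhmdh" by 18
  'g' (pos 6) + 18 = pos 24 = 'y'
  'l' (pos 11) + 18 = pos 3 = 'd'
  'h' (pos 7) + 18 = pos 25 = 'z'
  'm' (pos 12) + 18 = pos 4 = 'e'
  'd' (pos 3) + 18 = pos 21 = 'v'
  'h' (pos 7) + 18 = pos 25 = 'z'
Result: ydzevz

ydzevz


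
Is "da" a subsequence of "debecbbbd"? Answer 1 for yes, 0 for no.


Check if "da" is a subsequence of "debecbbbd"
Greedy scan:
  Position 0 ('d'): matches sub[0] = 'd'
  Position 1 ('e'): no match needed
  Position 2 ('b'): no match needed
  Position 3 ('e'): no match needed
  Position 4 ('c'): no match needed
  Position 5 ('b'): no match needed
  Position 6 ('b'): no match needed
  Position 7 ('b'): no match needed
  Position 8 ('d'): no match needed
Only matched 1/2 characters => not a subsequence

0


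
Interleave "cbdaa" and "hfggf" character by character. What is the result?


Interleaving "cbdaa" and "hfggf":
  Position 0: 'c' from first, 'h' from second => "ch"
  Position 1: 'b' from first, 'f' from second => "bf"
  Position 2: 'd' from first, 'g' from second => "dg"
  Position 3: 'a' from first, 'g' from second => "ag"
  Position 4: 'a' from first, 'f' from second => "af"
Result: chbfdgagaf

chbfdgagaf


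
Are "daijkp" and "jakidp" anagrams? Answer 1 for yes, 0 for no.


Strings: "daijkp", "jakidp"
Sorted first:  adijkp
Sorted second: adijkp
Sorted forms match => anagrams

1


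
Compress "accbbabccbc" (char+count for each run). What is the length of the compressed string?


Input: accbbabccbc
Runs:
  'a' x 1 => "a1"
  'c' x 2 => "c2"
  'b' x 2 => "b2"
  'a' x 1 => "a1"
  'b' x 1 => "b1"
  'c' x 2 => "c2"
  'b' x 1 => "b1"
  'c' x 1 => "c1"
Compressed: "a1c2b2a1b1c2b1c1"
Compressed length: 16

16


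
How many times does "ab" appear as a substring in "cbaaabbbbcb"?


Searching for "ab" in "cbaaabbbbcb"
Scanning each position:
  Position 0: "cb" => no
  Position 1: "ba" => no
  Position 2: "aa" => no
  Position 3: "aa" => no
  Position 4: "ab" => MATCH
  Position 5: "bb" => no
  Position 6: "bb" => no
  Position 7: "bb" => no
  Position 8: "bc" => no
  Position 9: "cb" => no
Total occurrences: 1

1


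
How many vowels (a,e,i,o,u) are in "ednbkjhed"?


Input: ednbkjhed
Checking each character:
  'e' at position 0: vowel (running total: 1)
  'd' at position 1: consonant
  'n' at position 2: consonant
  'b' at position 3: consonant
  'k' at position 4: consonant
  'j' at position 5: consonant
  'h' at position 6: consonant
  'e' at position 7: vowel (running total: 2)
  'd' at position 8: consonant
Total vowels: 2

2


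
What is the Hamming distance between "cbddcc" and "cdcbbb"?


Comparing "cbddcc" and "cdcbbb" position by position:
  Position 0: 'c' vs 'c' => same
  Position 1: 'b' vs 'd' => differ
  Position 2: 'd' vs 'c' => differ
  Position 3: 'd' vs 'b' => differ
  Position 4: 'c' vs 'b' => differ
  Position 5: 'c' vs 'b' => differ
Total differences (Hamming distance): 5

5


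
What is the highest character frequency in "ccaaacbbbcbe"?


Input: ccaaacbbbcbe
Character counts:
  'a': 3
  'b': 4
  'c': 4
  'e': 1
Maximum frequency: 4

4


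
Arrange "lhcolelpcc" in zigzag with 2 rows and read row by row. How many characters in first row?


Zigzag "lhcolelpcc" into 2 rows:
Placing characters:
  'l' => row 0
  'h' => row 1
  'c' => row 0
  'o' => row 1
  'l' => row 0
  'e' => row 1
  'l' => row 0
  'p' => row 1
  'c' => row 0
  'c' => row 1
Rows:
  Row 0: "lcllc"
  Row 1: "hoepc"
First row length: 5

5


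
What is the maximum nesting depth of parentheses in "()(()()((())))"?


Input: "()(()()((())))"
Tracking depth:
  Position 0 '(': depth becomes 1
  Position 1 ')': depth becomes 0
  Position 2 '(': depth becomes 1
  Position 3 '(': depth becomes 2
  Position 4 ')': depth becomes 1
  Position 5 '(': depth becomes 2
  Position 6 ')': depth becomes 1
  Position 7 '(': depth becomes 2
  Position 8 '(': depth becomes 3
  Position 9 '(': depth becomes 4
  Position 10 ')': depth becomes 3
  Position 11 ')': depth becomes 2
  Position 12 ')': depth becomes 1
  Position 13 ')': depth becomes 0
Maximum depth reached: 4

4


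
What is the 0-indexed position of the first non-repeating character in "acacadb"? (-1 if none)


Input: acacadb
Character frequencies:
  'a': 3
  'b': 1
  'c': 2
  'd': 1
Scanning left to right for freq == 1:
  Position 0 ('a'): freq=3, skip
  Position 1 ('c'): freq=2, skip
  Position 2 ('a'): freq=3, skip
  Position 3 ('c'): freq=2, skip
  Position 4 ('a'): freq=3, skip
  Position 5 ('d'): unique! => answer = 5

5


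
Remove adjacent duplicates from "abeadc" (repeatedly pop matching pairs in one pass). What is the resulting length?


Input: abeadc
Stack-based adjacent duplicate removal:
  Read 'a': push. Stack: a
  Read 'b': push. Stack: ab
  Read 'e': push. Stack: abe
  Read 'a': push. Stack: abea
  Read 'd': push. Stack: abead
  Read 'c': push. Stack: abeadc
Final stack: "abeadc" (length 6)

6


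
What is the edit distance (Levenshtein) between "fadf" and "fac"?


Computing edit distance: "fadf" -> "fac"
DP table:
           f    a    c
      0    1    2    3
  f   1    0    1    2
  a   2    1    0    1
  d   3    2    1    1
  f   4    3    2    2
Edit distance = dp[4][3] = 2

2


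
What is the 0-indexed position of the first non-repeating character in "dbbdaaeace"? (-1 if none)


Input: dbbdaaeace
Character frequencies:
  'a': 3
  'b': 2
  'c': 1
  'd': 2
  'e': 2
Scanning left to right for freq == 1:
  Position 0 ('d'): freq=2, skip
  Position 1 ('b'): freq=2, skip
  Position 2 ('b'): freq=2, skip
  Position 3 ('d'): freq=2, skip
  Position 4 ('a'): freq=3, skip
  Position 5 ('a'): freq=3, skip
  Position 6 ('e'): freq=2, skip
  Position 7 ('a'): freq=3, skip
  Position 8 ('c'): unique! => answer = 8

8


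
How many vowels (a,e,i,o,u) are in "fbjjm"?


Input: fbjjm
Checking each character:
  'f' at position 0: consonant
  'b' at position 1: consonant
  'j' at position 2: consonant
  'j' at position 3: consonant
  'm' at position 4: consonant
Total vowels: 0

0


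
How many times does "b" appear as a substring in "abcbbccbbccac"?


Searching for "b" in "abcbbccbbccac"
Scanning each position:
  Position 0: "a" => no
  Position 1: "b" => MATCH
  Position 2: "c" => no
  Position 3: "b" => MATCH
  Position 4: "b" => MATCH
  Position 5: "c" => no
  Position 6: "c" => no
  Position 7: "b" => MATCH
  Position 8: "b" => MATCH
  Position 9: "c" => no
  Position 10: "c" => no
  Position 11: "a" => no
  Position 12: "c" => no
Total occurrences: 5

5


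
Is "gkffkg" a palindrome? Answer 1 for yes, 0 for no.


Input: gkffkg
Reversed: gkffkg
  Compare pos 0 ('g') with pos 5 ('g'): match
  Compare pos 1 ('k') with pos 4 ('k'): match
  Compare pos 2 ('f') with pos 3 ('f'): match
Result: palindrome

1


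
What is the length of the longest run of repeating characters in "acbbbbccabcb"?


Input: "acbbbbccabcb"
Scanning for longest run:
  Position 1 ('c'): new char, reset run to 1
  Position 2 ('b'): new char, reset run to 1
  Position 3 ('b'): continues run of 'b', length=2
  Position 4 ('b'): continues run of 'b', length=3
  Position 5 ('b'): continues run of 'b', length=4
  Position 6 ('c'): new char, reset run to 1
  Position 7 ('c'): continues run of 'c', length=2
  Position 8 ('a'): new char, reset run to 1
  Position 9 ('b'): new char, reset run to 1
  Position 10 ('c'): new char, reset run to 1
  Position 11 ('b'): new char, reset run to 1
Longest run: 'b' with length 4

4


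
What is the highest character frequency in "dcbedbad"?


Input: dcbedbad
Character counts:
  'a': 1
  'b': 2
  'c': 1
  'd': 3
  'e': 1
Maximum frequency: 3

3


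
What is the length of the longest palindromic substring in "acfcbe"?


Input: "acfcbe"
Checking substrings for palindromes:
  [1:4] "cfc" (len 3) => palindrome
Longest palindromic substring: "cfc" with length 3

3


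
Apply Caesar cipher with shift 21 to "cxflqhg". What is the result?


Caesar cipher: shift "cxflqhg" by 21
  'c' (pos 2) + 21 = pos 23 = 'x'
  'x' (pos 23) + 21 = pos 18 = 's'
  'f' (pos 5) + 21 = pos 0 = 'a'
  'l' (pos 11) + 21 = pos 6 = 'g'
  'q' (pos 16) + 21 = pos 11 = 'l'
  'h' (pos 7) + 21 = pos 2 = 'c'
  'g' (pos 6) + 21 = pos 1 = 'b'
Result: xsaglcb

xsaglcb


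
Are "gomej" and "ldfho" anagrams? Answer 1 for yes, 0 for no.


Strings: "gomej", "ldfho"
Sorted first:  egjmo
Sorted second: dfhlo
Differ at position 0: 'e' vs 'd' => not anagrams

0


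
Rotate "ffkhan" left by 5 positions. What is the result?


Input: "ffkhan", rotate left by 5
First 5 characters: "ffkha"
Remaining characters: "n"
Concatenate remaining + first: "n" + "ffkha" = "nffkha"

nffkha


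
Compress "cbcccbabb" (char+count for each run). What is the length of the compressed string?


Input: cbcccbabb
Runs:
  'c' x 1 => "c1"
  'b' x 1 => "b1"
  'c' x 3 => "c3"
  'b' x 1 => "b1"
  'a' x 1 => "a1"
  'b' x 2 => "b2"
Compressed: "c1b1c3b1a1b2"
Compressed length: 12

12


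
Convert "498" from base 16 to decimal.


Input: "498" in base 16
Positional expansion:
  Digit '4' (value 4) x 16^2 = 1024
  Digit '9' (value 9) x 16^1 = 144
  Digit '8' (value 8) x 16^0 = 8
Sum = 1176

1176


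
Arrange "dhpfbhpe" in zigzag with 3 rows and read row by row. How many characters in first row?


Zigzag "dhpfbhpe" into 3 rows:
Placing characters:
  'd' => row 0
  'h' => row 1
  'p' => row 2
  'f' => row 1
  'b' => row 0
  'h' => row 1
  'p' => row 2
  'e' => row 1
Rows:
  Row 0: "db"
  Row 1: "hfhe"
  Row 2: "pp"
First row length: 2

2


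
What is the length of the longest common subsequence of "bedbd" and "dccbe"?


LCS of "bedbd" and "dccbe"
DP table:
           d    c    c    b    e
      0    0    0    0    0    0
  b   0    0    0    0    1    1
  e   0    0    0    0    1    2
  d   0    1    1    1    1    2
  b   0    1    1    1    2    2
  d   0    1    1    1    2    2
LCS length = dp[5][5] = 2

2


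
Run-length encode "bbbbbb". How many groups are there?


Input: bbbbbb
Scanning for consecutive runs:
  Group 1: 'b' x 6 (positions 0-5)
Total groups: 1

1


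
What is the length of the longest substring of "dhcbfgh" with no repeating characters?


Input: "dhcbfgh"
Sliding window (track last position of each char):
  Position 0 ('d'): window [0,0] length 1 -- new best
  Position 1 ('h'): window [0,1] length 2 -- new best
  Position 2 ('c'): window [0,2] length 3 -- new best
  Position 3 ('b'): window [0,3] length 4 -- new best
  Position 4 ('f'): window [0,4] length 5 -- new best
  Position 5 ('g'): window [0,5] length 6 -- new best
  Position 6 ('h'): repeat (last at 1), move window start to 2
  Position 6 ('h'): window [2,6] length 5
Longest substring with no repeats: "dhcbfg" with length 6

6


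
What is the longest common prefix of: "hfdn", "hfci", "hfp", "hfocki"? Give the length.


Words: hfdn, hfci, hfp, hfocki
  Position 0: all 'h' => match
  Position 1: all 'f' => match
  Position 2: ('d', 'c', 'p', 'o') => mismatch, stop
LCP = "hf" (length 2)

2


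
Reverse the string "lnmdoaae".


Input: lnmdoaae
Reading characters right to left:
  Position 7: 'e'
  Position 6: 'a'
  Position 5: 'a'
  Position 4: 'o'
  Position 3: 'd'
  Position 2: 'm'
  Position 1: 'n'
  Position 0: 'l'
Reversed: eaaodmnl

eaaodmnl


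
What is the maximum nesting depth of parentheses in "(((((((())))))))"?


Input: "(((((((())))))))"
Tracking depth:
  Position 0 '(': depth becomes 1
  Position 1 '(': depth becomes 2
  Position 2 '(': depth becomes 3
  Position 3 '(': depth becomes 4
  Position 4 '(': depth becomes 5
  Position 5 '(': depth becomes 6
  Position 6 '(': depth becomes 7
  Position 7 '(': depth becomes 8
  Position 8 ')': depth becomes 7
  Position 9 ')': depth becomes 6
  Position 10 ')': depth becomes 5
  Position 11 ')': depth becomes 4
  Position 12 ')': depth becomes 3
  Position 13 ')': depth becomes 2
  Position 14 ')': depth becomes 1
  Position 15 ')': depth becomes 0
Maximum depth reached: 8

8


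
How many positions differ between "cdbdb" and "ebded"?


Comparing "cdbdb" and "ebded" position by position:
  Position 0: 'c' vs 'e' => DIFFER
  Position 1: 'd' vs 'b' => DIFFER
  Position 2: 'b' vs 'd' => DIFFER
  Position 3: 'd' vs 'e' => DIFFER
  Position 4: 'b' vs 'd' => DIFFER
Positions that differ: 5

5


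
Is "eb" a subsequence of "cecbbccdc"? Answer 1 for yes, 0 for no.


Check if "eb" is a subsequence of "cecbbccdc"
Greedy scan:
  Position 0 ('c'): no match needed
  Position 1 ('e'): matches sub[0] = 'e'
  Position 2 ('c'): no match needed
  Position 3 ('b'): matches sub[1] = 'b'
  Position 4 ('b'): no match needed
  Position 5 ('c'): no match needed
  Position 6 ('c'): no match needed
  Position 7 ('d'): no match needed
  Position 8 ('c'): no match needed
All 2 characters matched => is a subsequence

1


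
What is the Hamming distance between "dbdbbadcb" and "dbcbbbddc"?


Comparing "dbdbbadcb" and "dbcbbbddc" position by position:
  Position 0: 'd' vs 'd' => same
  Position 1: 'b' vs 'b' => same
  Position 2: 'd' vs 'c' => differ
  Position 3: 'b' vs 'b' => same
  Position 4: 'b' vs 'b' => same
  Position 5: 'a' vs 'b' => differ
  Position 6: 'd' vs 'd' => same
  Position 7: 'c' vs 'd' => differ
  Position 8: 'b' vs 'c' => differ
Total differences (Hamming distance): 4

4


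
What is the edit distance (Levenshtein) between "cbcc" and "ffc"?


Computing edit distance: "cbcc" -> "ffc"
DP table:
           f    f    c
      0    1    2    3
  c   1    1    2    2
  b   2    2    2    3
  c   3    3    3    2
  c   4    4    4    3
Edit distance = dp[4][3] = 3

3


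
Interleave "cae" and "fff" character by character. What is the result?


Interleaving "cae" and "fff":
  Position 0: 'c' from first, 'f' from second => "cf"
  Position 1: 'a' from first, 'f' from second => "af"
  Position 2: 'e' from first, 'f' from second => "ef"
Result: cfafef

cfafef


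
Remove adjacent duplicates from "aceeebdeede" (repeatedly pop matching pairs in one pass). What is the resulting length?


Input: aceeebdeede
Stack-based adjacent duplicate removal:
  Read 'a': push. Stack: a
  Read 'c': push. Stack: ac
  Read 'e': push. Stack: ace
  Read 'e': matches stack top 'e' => pop. Stack: ac
  Read 'e': push. Stack: ace
  Read 'b': push. Stack: aceb
  Read 'd': push. Stack: acebd
  Read 'e': push. Stack: acebde
  Read 'e': matches stack top 'e' => pop. Stack: acebd
  Read 'd': matches stack top 'd' => pop. Stack: aceb
  Read 'e': push. Stack: acebe
Final stack: "acebe" (length 5)

5


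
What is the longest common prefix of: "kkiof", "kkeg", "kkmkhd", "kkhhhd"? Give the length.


Words: kkiof, kkeg, kkmkhd, kkhhhd
  Position 0: all 'k' => match
  Position 1: all 'k' => match
  Position 2: ('i', 'e', 'm', 'h') => mismatch, stop
LCP = "kk" (length 2)

2


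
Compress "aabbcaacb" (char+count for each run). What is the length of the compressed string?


Input: aabbcaacb
Runs:
  'a' x 2 => "a2"
  'b' x 2 => "b2"
  'c' x 1 => "c1"
  'a' x 2 => "a2"
  'c' x 1 => "c1"
  'b' x 1 => "b1"
Compressed: "a2b2c1a2c1b1"
Compressed length: 12

12


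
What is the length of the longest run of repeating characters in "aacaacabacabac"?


Input: "aacaacabacabac"
Scanning for longest run:
  Position 1 ('a'): continues run of 'a', length=2
  Position 2 ('c'): new char, reset run to 1
  Position 3 ('a'): new char, reset run to 1
  Position 4 ('a'): continues run of 'a', length=2
  Position 5 ('c'): new char, reset run to 1
  Position 6 ('a'): new char, reset run to 1
  Position 7 ('b'): new char, reset run to 1
  Position 8 ('a'): new char, reset run to 1
  Position 9 ('c'): new char, reset run to 1
  Position 10 ('a'): new char, reset run to 1
  Position 11 ('b'): new char, reset run to 1
  Position 12 ('a'): new char, reset run to 1
  Position 13 ('c'): new char, reset run to 1
Longest run: 'a' with length 2

2


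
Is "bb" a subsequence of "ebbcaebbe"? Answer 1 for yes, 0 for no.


Check if "bb" is a subsequence of "ebbcaebbe"
Greedy scan:
  Position 0 ('e'): no match needed
  Position 1 ('b'): matches sub[0] = 'b'
  Position 2 ('b'): matches sub[1] = 'b'
  Position 3 ('c'): no match needed
  Position 4 ('a'): no match needed
  Position 5 ('e'): no match needed
  Position 6 ('b'): no match needed
  Position 7 ('b'): no match needed
  Position 8 ('e'): no match needed
All 2 characters matched => is a subsequence

1


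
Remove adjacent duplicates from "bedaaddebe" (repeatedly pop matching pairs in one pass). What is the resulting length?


Input: bedaaddebe
Stack-based adjacent duplicate removal:
  Read 'b': push. Stack: b
  Read 'e': push. Stack: be
  Read 'd': push. Stack: bed
  Read 'a': push. Stack: beda
  Read 'a': matches stack top 'a' => pop. Stack: bed
  Read 'd': matches stack top 'd' => pop. Stack: be
  Read 'd': push. Stack: bed
  Read 'e': push. Stack: bede
  Read 'b': push. Stack: bedeb
  Read 'e': push. Stack: bedebe
Final stack: "bedebe" (length 6)

6


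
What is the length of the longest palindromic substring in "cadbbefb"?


Input: "cadbbefb"
Checking substrings for palindromes:
  [3:5] "bb" (len 2) => palindrome
Longest palindromic substring: "bb" with length 2

2


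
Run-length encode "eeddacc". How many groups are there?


Input: eeddacc
Scanning for consecutive runs:
  Group 1: 'e' x 2 (positions 0-1)
  Group 2: 'd' x 2 (positions 2-3)
  Group 3: 'a' x 1 (positions 4-4)
  Group 4: 'c' x 2 (positions 5-6)
Total groups: 4

4


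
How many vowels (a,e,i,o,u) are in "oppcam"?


Input: oppcam
Checking each character:
  'o' at position 0: vowel (running total: 1)
  'p' at position 1: consonant
  'p' at position 2: consonant
  'c' at position 3: consonant
  'a' at position 4: vowel (running total: 2)
  'm' at position 5: consonant
Total vowels: 2

2


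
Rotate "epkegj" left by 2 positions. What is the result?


Input: "epkegj", rotate left by 2
First 2 characters: "ep"
Remaining characters: "kegj"
Concatenate remaining + first: "kegj" + "ep" = "kegjep"

kegjep


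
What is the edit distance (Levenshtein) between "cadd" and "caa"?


Computing edit distance: "cadd" -> "caa"
DP table:
           c    a    a
      0    1    2    3
  c   1    0    1    2
  a   2    1    0    1
  d   3    2    1    1
  d   4    3    2    2
Edit distance = dp[4][3] = 2

2


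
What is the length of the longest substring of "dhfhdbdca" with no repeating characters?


Input: "dhfhdbdca"
Sliding window (track last position of each char):
  Position 0 ('d'): window [0,0] length 1 -- new best
  Position 1 ('h'): window [0,1] length 2 -- new best
  Position 2 ('f'): window [0,2] length 3 -- new best
  Position 3 ('h'): repeat (last at 1), move window start to 2
  Position 3 ('h'): window [2,3] length 2
  Position 4 ('d'): window [2,4] length 3
  Position 5 ('b'): window [2,5] length 4 -- new best
  Position 6 ('d'): repeat (last at 4), move window start to 5
  Position 6 ('d'): window [5,6] length 2
  Position 7 ('c'): window [5,7] length 3
  Position 8 ('a'): window [5,8] length 4
Longest substring with no repeats: "fhdb" with length 4

4


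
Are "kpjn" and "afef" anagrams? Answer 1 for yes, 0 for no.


Strings: "kpjn", "afef"
Sorted first:  jknp
Sorted second: aeff
Differ at position 0: 'j' vs 'a' => not anagrams

0


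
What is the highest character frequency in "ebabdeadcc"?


Input: ebabdeadcc
Character counts:
  'a': 2
  'b': 2
  'c': 2
  'd': 2
  'e': 2
Maximum frequency: 2

2


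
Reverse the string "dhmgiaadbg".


Input: dhmgiaadbg
Reading characters right to left:
  Position 9: 'g'
  Position 8: 'b'
  Position 7: 'd'
  Position 6: 'a'
  Position 5: 'a'
  Position 4: 'i'
  Position 3: 'g'
  Position 2: 'm'
  Position 1: 'h'
  Position 0: 'd'
Reversed: gbdaaigmhd

gbdaaigmhd


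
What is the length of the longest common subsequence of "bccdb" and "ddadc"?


LCS of "bccdb" and "ddadc"
DP table:
           d    d    a    d    c
      0    0    0    0    0    0
  b   0    0    0    0    0    0
  c   0    0    0    0    0    1
  c   0    0    0    0    0    1
  d   0    1    1    1    1    1
  b   0    1    1    1    1    1
LCS length = dp[5][5] = 1

1


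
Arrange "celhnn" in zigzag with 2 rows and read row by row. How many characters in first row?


Zigzag "celhnn" into 2 rows:
Placing characters:
  'c' => row 0
  'e' => row 1
  'l' => row 0
  'h' => row 1
  'n' => row 0
  'n' => row 1
Rows:
  Row 0: "cln"
  Row 1: "ehn"
First row length: 3

3


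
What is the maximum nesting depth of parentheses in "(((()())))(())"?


Input: "(((()())))(())"
Tracking depth:
  Position 0 '(': depth becomes 1
  Position 1 '(': depth becomes 2
  Position 2 '(': depth becomes 3
  Position 3 '(': depth becomes 4
  Position 4 ')': depth becomes 3
  Position 5 '(': depth becomes 4
  Position 6 ')': depth becomes 3
  Position 7 ')': depth becomes 2
  Position 8 ')': depth becomes 1
  Position 9 ')': depth becomes 0
  Position 10 '(': depth becomes 1
  Position 11 '(': depth becomes 2
  Position 12 ')': depth becomes 1
  Position 13 ')': depth becomes 0
Maximum depth reached: 4

4


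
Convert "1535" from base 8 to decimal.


Input: "1535" in base 8
Positional expansion:
  Digit '1' (value 1) x 8^3 = 512
  Digit '5' (value 5) x 8^2 = 320
  Digit '3' (value 3) x 8^1 = 24
  Digit '5' (value 5) x 8^0 = 5
Sum = 861

861


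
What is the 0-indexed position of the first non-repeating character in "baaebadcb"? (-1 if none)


Input: baaebadcb
Character frequencies:
  'a': 3
  'b': 3
  'c': 1
  'd': 1
  'e': 1
Scanning left to right for freq == 1:
  Position 0 ('b'): freq=3, skip
  Position 1 ('a'): freq=3, skip
  Position 2 ('a'): freq=3, skip
  Position 3 ('e'): unique! => answer = 3

3


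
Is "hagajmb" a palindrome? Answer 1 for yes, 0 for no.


Input: hagajmb
Reversed: bmjagah
  Compare pos 0 ('h') with pos 6 ('b'): MISMATCH
  Compare pos 1 ('a') with pos 5 ('m'): MISMATCH
  Compare pos 2 ('g') with pos 4 ('j'): MISMATCH
Result: not a palindrome

0


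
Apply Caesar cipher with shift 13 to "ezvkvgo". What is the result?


Caesar cipher: shift "ezvkvgo" by 13
  'e' (pos 4) + 13 = pos 17 = 'r'
  'z' (pos 25) + 13 = pos 12 = 'm'
  'v' (pos 21) + 13 = pos 8 = 'i'
  'k' (pos 10) + 13 = pos 23 = 'x'
  'v' (pos 21) + 13 = pos 8 = 'i'
  'g' (pos 6) + 13 = pos 19 = 't'
  'o' (pos 14) + 13 = pos 1 = 'b'
Result: rmixitb

rmixitb


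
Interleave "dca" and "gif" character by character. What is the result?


Interleaving "dca" and "gif":
  Position 0: 'd' from first, 'g' from second => "dg"
  Position 1: 'c' from first, 'i' from second => "ci"
  Position 2: 'a' from first, 'f' from second => "af"
Result: dgciaf

dgciaf


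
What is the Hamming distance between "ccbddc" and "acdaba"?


Comparing "ccbddc" and "acdaba" position by position:
  Position 0: 'c' vs 'a' => differ
  Position 1: 'c' vs 'c' => same
  Position 2: 'b' vs 'd' => differ
  Position 3: 'd' vs 'a' => differ
  Position 4: 'd' vs 'b' => differ
  Position 5: 'c' vs 'a' => differ
Total differences (Hamming distance): 5

5


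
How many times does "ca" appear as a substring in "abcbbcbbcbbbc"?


Searching for "ca" in "abcbbcbbcbbbc"
Scanning each position:
  Position 0: "ab" => no
  Position 1: "bc" => no
  Position 2: "cb" => no
  Position 3: "bb" => no
  Position 4: "bc" => no
  Position 5: "cb" => no
  Position 6: "bb" => no
  Position 7: "bc" => no
  Position 8: "cb" => no
  Position 9: "bb" => no
  Position 10: "bb" => no
  Position 11: "bc" => no
Total occurrences: 0

0


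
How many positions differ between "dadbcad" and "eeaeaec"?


Comparing "dadbcad" and "eeaeaec" position by position:
  Position 0: 'd' vs 'e' => DIFFER
  Position 1: 'a' vs 'e' => DIFFER
  Position 2: 'd' vs 'a' => DIFFER
  Position 3: 'b' vs 'e' => DIFFER
  Position 4: 'c' vs 'a' => DIFFER
  Position 5: 'a' vs 'e' => DIFFER
  Position 6: 'd' vs 'c' => DIFFER
Positions that differ: 7

7


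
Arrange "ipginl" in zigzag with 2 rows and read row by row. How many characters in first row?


Zigzag "ipginl" into 2 rows:
Placing characters:
  'i' => row 0
  'p' => row 1
  'g' => row 0
  'i' => row 1
  'n' => row 0
  'l' => row 1
Rows:
  Row 0: "ign"
  Row 1: "pil"
First row length: 3

3


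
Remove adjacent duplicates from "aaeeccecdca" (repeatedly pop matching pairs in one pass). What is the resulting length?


Input: aaeeccecdca
Stack-based adjacent duplicate removal:
  Read 'a': push. Stack: a
  Read 'a': matches stack top 'a' => pop. Stack: (empty)
  Read 'e': push. Stack: e
  Read 'e': matches stack top 'e' => pop. Stack: (empty)
  Read 'c': push. Stack: c
  Read 'c': matches stack top 'c' => pop. Stack: (empty)
  Read 'e': push. Stack: e
  Read 'c': push. Stack: ec
  Read 'd': push. Stack: ecd
  Read 'c': push. Stack: ecdc
  Read 'a': push. Stack: ecdca
Final stack: "ecdca" (length 5)

5


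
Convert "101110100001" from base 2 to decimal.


Input: "101110100001" in base 2
Positional expansion:
  Digit '1' (value 1) x 2^11 = 2048
  Digit '0' (value 0) x 2^10 = 0
  Digit '1' (value 1) x 2^9 = 512
  Digit '1' (value 1) x 2^8 = 256
  Digit '1' (value 1) x 2^7 = 128
  Digit '0' (value 0) x 2^6 = 0
  Digit '1' (value 1) x 2^5 = 32
  Digit '0' (value 0) x 2^4 = 0
  Digit '0' (value 0) x 2^3 = 0
  Digit '0' (value 0) x 2^2 = 0
  Digit '0' (value 0) x 2^1 = 0
  Digit '1' (value 1) x 2^0 = 1
Sum = 2977

2977


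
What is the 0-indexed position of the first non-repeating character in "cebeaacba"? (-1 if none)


Input: cebeaacba
Character frequencies:
  'a': 3
  'b': 2
  'c': 2
  'e': 2
Scanning left to right for freq == 1:
  Position 0 ('c'): freq=2, skip
  Position 1 ('e'): freq=2, skip
  Position 2 ('b'): freq=2, skip
  Position 3 ('e'): freq=2, skip
  Position 4 ('a'): freq=3, skip
  Position 5 ('a'): freq=3, skip
  Position 6 ('c'): freq=2, skip
  Position 7 ('b'): freq=2, skip
  Position 8 ('a'): freq=3, skip
  No unique character found => answer = -1

-1


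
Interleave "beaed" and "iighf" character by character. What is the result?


Interleaving "beaed" and "iighf":
  Position 0: 'b' from first, 'i' from second => "bi"
  Position 1: 'e' from first, 'i' from second => "ei"
  Position 2: 'a' from first, 'g' from second => "ag"
  Position 3: 'e' from first, 'h' from second => "eh"
  Position 4: 'd' from first, 'f' from second => "df"
Result: bieiagehdf

bieiagehdf


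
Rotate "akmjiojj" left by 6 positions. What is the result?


Input: "akmjiojj", rotate left by 6
First 6 characters: "akmjio"
Remaining characters: "jj"
Concatenate remaining + first: "jj" + "akmjio" = "jjakmjio"

jjakmjio


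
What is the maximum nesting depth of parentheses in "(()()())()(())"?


Input: "(()()())()(())"
Tracking depth:
  Position 0 '(': depth becomes 1
  Position 1 '(': depth becomes 2
  Position 2 ')': depth becomes 1
  Position 3 '(': depth becomes 2
  Position 4 ')': depth becomes 1
  Position 5 '(': depth becomes 2
  Position 6 ')': depth becomes 1
  Position 7 ')': depth becomes 0
  Position 8 '(': depth becomes 1
  Position 9 ')': depth becomes 0
  Position 10 '(': depth becomes 1
  Position 11 '(': depth becomes 2
  Position 12 ')': depth becomes 1
  Position 13 ')': depth becomes 0
Maximum depth reached: 2

2


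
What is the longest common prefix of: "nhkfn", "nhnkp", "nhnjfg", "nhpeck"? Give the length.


Words: nhkfn, nhnkp, nhnjfg, nhpeck
  Position 0: all 'n' => match
  Position 1: all 'h' => match
  Position 2: ('k', 'n', 'n', 'p') => mismatch, stop
LCP = "nh" (length 2)

2


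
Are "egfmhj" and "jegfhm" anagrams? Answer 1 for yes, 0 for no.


Strings: "egfmhj", "jegfhm"
Sorted first:  efghjm
Sorted second: efghjm
Sorted forms match => anagrams

1


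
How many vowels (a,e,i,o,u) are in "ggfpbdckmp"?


Input: ggfpbdckmp
Checking each character:
  'g' at position 0: consonant
  'g' at position 1: consonant
  'f' at position 2: consonant
  'p' at position 3: consonant
  'b' at position 4: consonant
  'd' at position 5: consonant
  'c' at position 6: consonant
  'k' at position 7: consonant
  'm' at position 8: consonant
  'p' at position 9: consonant
Total vowels: 0

0


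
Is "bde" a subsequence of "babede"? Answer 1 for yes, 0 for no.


Check if "bde" is a subsequence of "babede"
Greedy scan:
  Position 0 ('b'): matches sub[0] = 'b'
  Position 1 ('a'): no match needed
  Position 2 ('b'): no match needed
  Position 3 ('e'): no match needed
  Position 4 ('d'): matches sub[1] = 'd'
  Position 5 ('e'): matches sub[2] = 'e'
All 3 characters matched => is a subsequence

1


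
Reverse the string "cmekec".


Input: cmekec
Reading characters right to left:
  Position 5: 'c'
  Position 4: 'e'
  Position 3: 'k'
  Position 2: 'e'
  Position 1: 'm'
  Position 0: 'c'
Reversed: cekemc

cekemc


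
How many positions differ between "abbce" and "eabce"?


Comparing "abbce" and "eabce" position by position:
  Position 0: 'a' vs 'e' => DIFFER
  Position 1: 'b' vs 'a' => DIFFER
  Position 2: 'b' vs 'b' => same
  Position 3: 'c' vs 'c' => same
  Position 4: 'e' vs 'e' => same
Positions that differ: 2

2


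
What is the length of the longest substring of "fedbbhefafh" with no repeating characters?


Input: "fedbbhefafh"
Sliding window (track last position of each char):
  Position 0 ('f'): window [0,0] length 1 -- new best
  Position 1 ('e'): window [0,1] length 2 -- new best
  Position 2 ('d'): window [0,2] length 3 -- new best
  Position 3 ('b'): window [0,3] length 4 -- new best
  Position 4 ('b'): repeat (last at 3), move window start to 4
  Position 4 ('b'): window [4,4] length 1
  Position 5 ('h'): window [4,5] length 2
  Position 6 ('e'): window [4,6] length 3
  Position 7 ('f'): window [4,7] length 4
  Position 8 ('a'): window [4,8] length 5 -- new best
  Position 9 ('f'): repeat (last at 7), move window start to 8
  Position 9 ('f'): window [8,9] length 2
  Position 10 ('h'): window [8,10] length 3
Longest substring with no repeats: "bhefa" with length 5

5


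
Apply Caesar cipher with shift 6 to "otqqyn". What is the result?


Caesar cipher: shift "otqqyn" by 6
  'o' (pos 14) + 6 = pos 20 = 'u'
  't' (pos 19) + 6 = pos 25 = 'z'
  'q' (pos 16) + 6 = pos 22 = 'w'
  'q' (pos 16) + 6 = pos 22 = 'w'
  'y' (pos 24) + 6 = pos 4 = 'e'
  'n' (pos 13) + 6 = pos 19 = 't'
Result: uzwwet

uzwwet


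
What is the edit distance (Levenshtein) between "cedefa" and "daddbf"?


Computing edit distance: "cedefa" -> "daddbf"
DP table:
           d    a    d    d    b    f
      0    1    2    3    4    5    6
  c   1    1    2    3    4    5    6
  e   2    2    2    3    4    5    6
  d   3    2    3    2    3    4    5
  e   4    3    3    3    3    4    5
  f   5    4    4    4    4    4    4
  a   6    5    4    5    5    5    5
Edit distance = dp[6][6] = 5

5


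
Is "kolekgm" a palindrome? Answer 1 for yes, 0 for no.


Input: kolekgm
Reversed: mgkelok
  Compare pos 0 ('k') with pos 6 ('m'): MISMATCH
  Compare pos 1 ('o') with pos 5 ('g'): MISMATCH
  Compare pos 2 ('l') with pos 4 ('k'): MISMATCH
Result: not a palindrome

0


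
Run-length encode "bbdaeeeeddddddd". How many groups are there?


Input: bbdaeeeeddddddd
Scanning for consecutive runs:
  Group 1: 'b' x 2 (positions 0-1)
  Group 2: 'd' x 1 (positions 2-2)
  Group 3: 'a' x 1 (positions 3-3)
  Group 4: 'e' x 4 (positions 4-7)
  Group 5: 'd' x 7 (positions 8-14)
Total groups: 5

5


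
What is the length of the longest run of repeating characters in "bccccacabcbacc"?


Input: "bccccacabcbacc"
Scanning for longest run:
  Position 1 ('c'): new char, reset run to 1
  Position 2 ('c'): continues run of 'c', length=2
  Position 3 ('c'): continues run of 'c', length=3
  Position 4 ('c'): continues run of 'c', length=4
  Position 5 ('a'): new char, reset run to 1
  Position 6 ('c'): new char, reset run to 1
  Position 7 ('a'): new char, reset run to 1
  Position 8 ('b'): new char, reset run to 1
  Position 9 ('c'): new char, reset run to 1
  Position 10 ('b'): new char, reset run to 1
  Position 11 ('a'): new char, reset run to 1
  Position 12 ('c'): new char, reset run to 1
  Position 13 ('c'): continues run of 'c', length=2
Longest run: 'c' with length 4

4


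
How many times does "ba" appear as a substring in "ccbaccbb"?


Searching for "ba" in "ccbaccbb"
Scanning each position:
  Position 0: "cc" => no
  Position 1: "cb" => no
  Position 2: "ba" => MATCH
  Position 3: "ac" => no
  Position 4: "cc" => no
  Position 5: "cb" => no
  Position 6: "bb" => no
Total occurrences: 1

1


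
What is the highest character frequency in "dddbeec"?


Input: dddbeec
Character counts:
  'b': 1
  'c': 1
  'd': 3
  'e': 2
Maximum frequency: 3

3


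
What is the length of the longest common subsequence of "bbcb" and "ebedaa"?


LCS of "bbcb" and "ebedaa"
DP table:
           e    b    e    d    a    a
      0    0    0    0    0    0    0
  b   0    0    1    1    1    1    1
  b   0    0    1    1    1    1    1
  c   0    0    1    1    1    1    1
  b   0    0    1    1    1    1    1
LCS length = dp[4][6] = 1

1


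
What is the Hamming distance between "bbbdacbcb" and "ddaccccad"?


Comparing "bbbdacbcb" and "ddaccccad" position by position:
  Position 0: 'b' vs 'd' => differ
  Position 1: 'b' vs 'd' => differ
  Position 2: 'b' vs 'a' => differ
  Position 3: 'd' vs 'c' => differ
  Position 4: 'a' vs 'c' => differ
  Position 5: 'c' vs 'c' => same
  Position 6: 'b' vs 'c' => differ
  Position 7: 'c' vs 'a' => differ
  Position 8: 'b' vs 'd' => differ
Total differences (Hamming distance): 8

8


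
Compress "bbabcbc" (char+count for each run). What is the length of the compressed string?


Input: bbabcbc
Runs:
  'b' x 2 => "b2"
  'a' x 1 => "a1"
  'b' x 1 => "b1"
  'c' x 1 => "c1"
  'b' x 1 => "b1"
  'c' x 1 => "c1"
Compressed: "b2a1b1c1b1c1"
Compressed length: 12

12


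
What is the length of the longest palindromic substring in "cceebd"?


Input: "cceebd"
Checking substrings for palindromes:
  [0:2] "cc" (len 2) => palindrome
  [2:4] "ee" (len 2) => palindrome
Longest palindromic substring: "cc" with length 2

2


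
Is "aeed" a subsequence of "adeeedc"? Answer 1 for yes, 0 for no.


Check if "aeed" is a subsequence of "adeeedc"
Greedy scan:
  Position 0 ('a'): matches sub[0] = 'a'
  Position 1 ('d'): no match needed
  Position 2 ('e'): matches sub[1] = 'e'
  Position 3 ('e'): matches sub[2] = 'e'
  Position 4 ('e'): no match needed
  Position 5 ('d'): matches sub[3] = 'd'
  Position 6 ('c'): no match needed
All 4 characters matched => is a subsequence

1


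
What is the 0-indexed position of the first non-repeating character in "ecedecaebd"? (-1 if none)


Input: ecedecaebd
Character frequencies:
  'a': 1
  'b': 1
  'c': 2
  'd': 2
  'e': 4
Scanning left to right for freq == 1:
  Position 0 ('e'): freq=4, skip
  Position 1 ('c'): freq=2, skip
  Position 2 ('e'): freq=4, skip
  Position 3 ('d'): freq=2, skip
  Position 4 ('e'): freq=4, skip
  Position 5 ('c'): freq=2, skip
  Position 6 ('a'): unique! => answer = 6

6


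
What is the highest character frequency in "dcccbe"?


Input: dcccbe
Character counts:
  'b': 1
  'c': 3
  'd': 1
  'e': 1
Maximum frequency: 3

3
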